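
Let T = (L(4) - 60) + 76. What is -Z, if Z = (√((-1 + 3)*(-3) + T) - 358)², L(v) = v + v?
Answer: -128182 + 2148*√2 ≈ -1.2514e+5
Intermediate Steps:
L(v) = 2*v
T = 24 (T = (2*4 - 60) + 76 = (8 - 60) + 76 = -52 + 76 = 24)
Z = (-358 + 3*√2)² (Z = (√((-1 + 3)*(-3) + 24) - 358)² = (√(2*(-3) + 24) - 358)² = (√(-6 + 24) - 358)² = (√18 - 358)² = (3*√2 - 358)² = (-358 + 3*√2)² ≈ 1.2514e+5)
-Z = -(128182 - 2148*√2) = -128182 + 2148*√2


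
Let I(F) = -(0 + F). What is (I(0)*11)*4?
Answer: 0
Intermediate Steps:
I(F) = -F
(I(0)*11)*4 = (-1*0*11)*4 = (0*11)*4 = 0*4 = 0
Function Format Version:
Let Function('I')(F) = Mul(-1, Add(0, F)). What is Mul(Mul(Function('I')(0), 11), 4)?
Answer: 0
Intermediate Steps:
Function('I')(F) = Mul(-1, F)
Mul(Mul(Function('I')(0), 11), 4) = Mul(Mul(Mul(-1, 0), 11), 4) = Mul(Mul(0, 11), 4) = Mul(0, 4) = 0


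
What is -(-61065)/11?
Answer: 61065/11 ≈ 5551.4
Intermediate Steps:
-(-61065)/11 = -2655*(-23/11) = 61065/11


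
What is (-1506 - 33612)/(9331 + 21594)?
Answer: -35118/30925 ≈ -1.1356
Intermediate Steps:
(-1506 - 33612)/(9331 + 21594) = -35118/30925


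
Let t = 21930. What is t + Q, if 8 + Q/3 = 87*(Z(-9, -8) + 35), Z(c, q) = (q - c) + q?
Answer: 29214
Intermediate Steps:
Z(c, q) = -c + 2*q
Q = 7284 (Q = -24 + 3*(87*((-1*(-9) + 2*(-8)) + 35)) = -24 + 3*(87*((9 - 16) + 35)) = -24 + 3*(87*(-7 + 35)) = -24 + 3*(87*28) = -24 + 3*2436 = -24 + 7308 = 7284)
t + Q = 21930 + 7284 = 29214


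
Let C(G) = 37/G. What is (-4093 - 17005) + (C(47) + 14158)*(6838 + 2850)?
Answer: 6446013938/47 ≈ 1.3715e+8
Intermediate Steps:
(-4093 - 17005) + (C(47) + 14158)*(6838 + 2850) = (-4093 - 17005) + (37/47 + 14158)*(6838 + 2850) = -21098 + (37*(1/47) + 14158)*9688 = -21098 + (37/47 + 14158)*9688 = -21098 + (665463/47)*9688 = -21098 + 6447005544/47 = 6446013938/47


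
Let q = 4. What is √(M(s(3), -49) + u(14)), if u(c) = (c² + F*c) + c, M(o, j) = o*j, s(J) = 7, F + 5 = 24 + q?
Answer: 3*√21 ≈ 13.748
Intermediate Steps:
F = 23 (F = -5 + (24 + 4) = -5 + 28 = 23)
M(o, j) = j*o
u(c) = c² + 24*c (u(c) = (c² + 23*c) + c = c² + 24*c)
√(M(s(3), -49) + u(14)) = √(-49*7 + 14*(24 + 14)) = √(-343 + 14*38) = √(-343 + 532) = √189 = 3*√21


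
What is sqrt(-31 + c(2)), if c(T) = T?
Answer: I*sqrt(29) ≈ 5.3852*I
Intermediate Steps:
sqrt(-31 + c(2)) = sqrt(-31 + 2) = sqrt(-29) = I*sqrt(29)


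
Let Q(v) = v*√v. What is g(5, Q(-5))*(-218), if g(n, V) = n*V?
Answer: 5450*I*√5 ≈ 12187.0*I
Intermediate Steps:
Q(v) = v^(3/2)
g(n, V) = V*n
g(5, Q(-5))*(-218) = ((-5)^(3/2)*5)*(-218) = (-5*I*√5*5)*(-218) = -25*I*√5*(-218) = 5450*I*√5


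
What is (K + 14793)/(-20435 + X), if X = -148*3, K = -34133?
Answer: 19340/20879 ≈ 0.92629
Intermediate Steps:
X = -444
(K + 14793)/(-20435 + X) = (-34133 + 14793)/(-20435 - 444) = -19340/(-20879) = -19340*(-1/20879) = 19340/20879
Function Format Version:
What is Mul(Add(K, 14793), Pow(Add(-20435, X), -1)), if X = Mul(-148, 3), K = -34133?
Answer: Rational(19340, 20879) ≈ 0.92629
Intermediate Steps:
X = -444
Mul(Add(K, 14793), Pow(Add(-20435, X), -1)) = Mul(Add(-34133, 14793), Pow(Add(-20435, -444), -1)) = Mul(-19340, Pow(-20879, -1)) = Mul(-19340, Rational(-1, 20879)) = Rational(19340, 20879)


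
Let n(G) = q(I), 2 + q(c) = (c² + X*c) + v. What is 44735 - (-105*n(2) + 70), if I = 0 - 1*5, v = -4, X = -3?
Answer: 48235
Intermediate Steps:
I = -5 (I = 0 - 5 = -5)
q(c) = -6 + c² - 3*c (q(c) = -2 + ((c² - 3*c) - 4) = -2 + (-4 + c² - 3*c) = -6 + c² - 3*c)
n(G) = 34 (n(G) = -6 + (-5)² - 3*(-5) = -6 + 25 + 15 = 34)
44735 - (-105*n(2) + 70) = 44735 - (-105*34 + 70) = 44735 - (-3570 + 70) = 44735 - 1*(-3500) = 44735 + 3500 = 48235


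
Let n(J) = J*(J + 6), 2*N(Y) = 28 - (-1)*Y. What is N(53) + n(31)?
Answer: 2375/2 ≈ 1187.5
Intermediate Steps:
N(Y) = 14 + Y/2 (N(Y) = (28 - (-1)*Y)/2 = (28 + Y)/2 = 14 + Y/2)
n(J) = J*(6 + J)
N(53) + n(31) = (14 + (1/2)*53) + 31*(6 + 31) = (14 + 53/2) + 31*37 = 81/2 + 1147 = 2375/2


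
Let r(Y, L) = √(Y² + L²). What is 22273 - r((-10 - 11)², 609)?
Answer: 22273 - 21*√1282 ≈ 21521.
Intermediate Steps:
r(Y, L) = √(L² + Y²)
22273 - r((-10 - 11)², 609) = 22273 - √(609² + ((-10 - 11)²)²) = 22273 - √(370881 + ((-21)²)²) = 22273 - √(370881 + 441²) = 22273 - √(370881 + 194481) = 22273 - √565362 = 22273 - 21*√1282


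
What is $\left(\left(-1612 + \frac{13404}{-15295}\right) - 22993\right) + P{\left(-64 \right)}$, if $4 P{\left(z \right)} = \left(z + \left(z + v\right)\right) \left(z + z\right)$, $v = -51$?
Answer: $- \frac{288737119}{15295} \approx -18878.0$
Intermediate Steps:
$P{\left(z \right)} = \frac{z \left(-51 + 2 z\right)}{2}$ ($P{\left(z \right)} = \frac{\left(z + \left(z - 51\right)\right) \left(z + z\right)}{4} = \frac{\left(z + \left(-51 + z\right)\right) 2 z}{4} = \frac{\left(-51 + 2 z\right) 2 z}{4} = \frac{2 z \left(-51 + 2 z\right)}{4} = \frac{z \left(-51 + 2 z\right)}{2}$)
$\left(\left(-1612 + \frac{13404}{-15295}\right) - 22993\right) + P{\left(-64 \right)} = \left(\left(-1612 + \frac{13404}{-15295}\right) - 22993\right) + \frac{1}{2} \left(-64\right) \left(-51 + 2 \left(-64\right)\right) = \left(\left(-1612 + 13404 \left(- \frac{1}{15295}\right)\right) - 22993\right) + \frac{1}{2} \left(-64\right) \left(-51 - 128\right) = \left(\left(-1612 - \frac{13404}{15295}\right) - 22993\right) + \frac{1}{2} \left(-64\right) \left(-179\right) = \left(- \frac{24668944}{15295} - 22993\right) + 5728 = - \frac{376346879}{15295} + 5728 = - \frac{288737119}{15295}$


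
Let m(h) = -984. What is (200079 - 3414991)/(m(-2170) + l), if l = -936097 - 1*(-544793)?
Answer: 100466/12259 ≈ 8.1953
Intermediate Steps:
l = -391304 (l = -936097 + 544793 = -391304)
(200079 - 3414991)/(m(-2170) + l) = (200079 - 3414991)/(-984 - 391304) = -3214912/(-392288) = -3214912*(-1/392288) = 100466/12259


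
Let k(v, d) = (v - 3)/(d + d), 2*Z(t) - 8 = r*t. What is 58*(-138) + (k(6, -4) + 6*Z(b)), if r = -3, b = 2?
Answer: -63987/8 ≈ -7998.4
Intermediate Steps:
Z(t) = 4 - 3*t/2 (Z(t) = 4 + (-3*t)/2 = 4 - 3*t/2)
k(v, d) = (-3 + v)/(2*d) (k(v, d) = (-3 + v)/((2*d)) = (-3 + v)*(1/(2*d)) = (-3 + v)/(2*d))
58*(-138) + (k(6, -4) + 6*Z(b)) = 58*(-138) + ((½)*(-3 + 6)/(-4) + 6*(4 - 3/2*2)) = -8004 + ((½)*(-¼)*3 + 6*(4 - 3)) = -8004 + (-3/8 + 6*1) = -8004 + (-3/8 + 6) = -8004 + 45/8 = -63987/8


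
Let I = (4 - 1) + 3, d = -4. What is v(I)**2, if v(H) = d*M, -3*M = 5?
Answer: 400/9 ≈ 44.444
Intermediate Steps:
M = -5/3 (M = -1/3*5 = -5/3 ≈ -1.6667)
I = 6 (I = 3 + 3 = 6)
v(H) = 20/3 (v(H) = -4*(-5/3) = 20/3)
v(I)**2 = (20/3)**2 = 400/9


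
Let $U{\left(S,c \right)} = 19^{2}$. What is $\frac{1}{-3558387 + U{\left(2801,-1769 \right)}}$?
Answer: $- \frac{1}{3558026} \approx -2.8105 \cdot 10^{-7}$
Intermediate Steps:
$U{\left(S,c \right)} = 361$
$\frac{1}{-3558387 + U{\left(2801,-1769 \right)}} = \frac{1}{-3558387 + 361} = \frac{1}{-3558026} = - \frac{1}{3558026}$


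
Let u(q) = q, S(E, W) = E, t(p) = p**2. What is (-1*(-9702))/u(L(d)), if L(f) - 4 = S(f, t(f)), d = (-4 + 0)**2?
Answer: 4851/10 ≈ 485.10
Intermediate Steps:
d = 16 (d = (-4)**2 = 16)
L(f) = 4 + f
(-1*(-9702))/u(L(d)) = (-1*(-9702))/(4 + 16) = 9702/20 = 9702*(1/20) = 4851/10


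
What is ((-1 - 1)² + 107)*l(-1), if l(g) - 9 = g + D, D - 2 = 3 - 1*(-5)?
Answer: 1998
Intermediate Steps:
D = 10 (D = 2 + (3 - 1*(-5)) = 2 + (3 + 5) = 2 + 8 = 10)
l(g) = 19 + g (l(g) = 9 + (g + 10) = 9 + (10 + g) = 19 + g)
((-1 - 1)² + 107)*l(-1) = ((-1 - 1)² + 107)*(19 - 1) = ((-2)² + 107)*18 = (4 + 107)*18 = 111*18 = 1998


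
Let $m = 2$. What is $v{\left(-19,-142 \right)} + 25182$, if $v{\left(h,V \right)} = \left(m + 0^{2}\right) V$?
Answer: $24898$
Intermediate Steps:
$v{\left(h,V \right)} = 2 V$ ($v{\left(h,V \right)} = \left(2 + 0^{2}\right) V = \left(2 + 0\right) V = 2 V$)
$v{\left(-19,-142 \right)} + 25182 = 2 \left(-142\right) + 25182 = -284 + 25182 = 24898$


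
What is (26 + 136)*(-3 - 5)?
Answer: -1296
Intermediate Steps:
(26 + 136)*(-3 - 5) = 162*(-3 - 5*1) = 162*(-3 - 5) = 162*(-8) = -1296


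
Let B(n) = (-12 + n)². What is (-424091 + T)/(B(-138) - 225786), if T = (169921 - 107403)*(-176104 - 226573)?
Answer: 25174984777/203286 ≈ 1.2384e+5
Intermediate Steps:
T = -25174560686 (T = 62518*(-402677) = -25174560686)
(-424091 + T)/(B(-138) - 225786) = (-424091 - 25174560686)/((-12 - 138)² - 225786) = -25174984777/((-150)² - 225786) = -25174984777/(22500 - 225786) = -25174984777/(-203286) = -25174984777*(-1/203286) = 25174984777/203286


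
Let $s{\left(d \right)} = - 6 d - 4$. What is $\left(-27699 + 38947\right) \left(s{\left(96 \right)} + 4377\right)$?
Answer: $42708656$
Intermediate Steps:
$s{\left(d \right)} = -4 - 6 d$
$\left(-27699 + 38947\right) \left(s{\left(96 \right)} + 4377\right) = \left(-27699 + 38947\right) \left(\left(-4 - 576\right) + 4377\right) = 11248 \left(\left(-4 - 576\right) + 4377\right) = 11248 \left(-580 + 4377\right) = 11248 \cdot 3797 = 42708656$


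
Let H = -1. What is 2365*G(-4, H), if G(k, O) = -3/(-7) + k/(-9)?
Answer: 130075/63 ≈ 2064.7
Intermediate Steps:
G(k, O) = 3/7 - k/9 (G(k, O) = -3*(-⅐) + k*(-⅑) = 3/7 - k/9)
2365*G(-4, H) = 2365*(3/7 - ⅑*(-4)) = 2365*(3/7 + 4/9) = 2365*(55/63) = 130075/63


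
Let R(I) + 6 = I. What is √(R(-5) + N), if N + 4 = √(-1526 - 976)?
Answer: √(-15 + 3*I*√278) ≈ 4.314 + 5.7974*I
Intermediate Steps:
R(I) = -6 + I
N = -4 + 3*I*√278 (N = -4 + √(-1526 - 976) = -4 + √(-2502) = -4 + 3*I*√278 ≈ -4.0 + 50.02*I)
√(R(-5) + N) = √((-6 - 5) + (-4 + 3*I*√278)) = √(-11 + (-4 + 3*I*√278)) = √(-15 + 3*I*√278)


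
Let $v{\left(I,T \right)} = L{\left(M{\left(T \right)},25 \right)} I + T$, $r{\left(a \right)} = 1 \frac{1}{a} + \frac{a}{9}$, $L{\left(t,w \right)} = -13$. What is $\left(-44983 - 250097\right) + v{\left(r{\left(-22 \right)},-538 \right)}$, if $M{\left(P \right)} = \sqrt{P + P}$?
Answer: $- \frac{58525955}{198} \approx -2.9559 \cdot 10^{5}$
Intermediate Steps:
$M{\left(P \right)} = \sqrt{2} \sqrt{P}$ ($M{\left(P \right)} = \sqrt{2 P} = \sqrt{2} \sqrt{P}$)
$r{\left(a \right)} = \frac{1}{a} + \frac{a}{9}$ ($r{\left(a \right)} = \frac{1}{a} + a \frac{1}{9} = \frac{1}{a} + \frac{a}{9}$)
$v{\left(I,T \right)} = T - 13 I$ ($v{\left(I,T \right)} = - 13 I + T = T - 13 I$)
$\left(-44983 - 250097\right) + v{\left(r{\left(-22 \right)},-538 \right)} = \left(-44983 - 250097\right) - \left(538 + 13 \left(\frac{1}{-22} + \frac{1}{9} \left(-22\right)\right)\right) = -295080 - \left(538 + 13 \left(- \frac{1}{22} - \frac{22}{9}\right)\right) = -295080 - \frac{100115}{198} = - \frac{58525955}{198}$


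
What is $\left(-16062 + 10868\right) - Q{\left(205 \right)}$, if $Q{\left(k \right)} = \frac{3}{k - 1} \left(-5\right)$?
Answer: $- \frac{353187}{68} \approx -5193.9$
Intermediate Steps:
$Q{\left(k \right)} = - \frac{15}{-1 + k}$ ($Q{\left(k \right)} = \frac{3}{-1 + k} \left(-5\right) = - \frac{15}{-1 + k}$)
$\left(-16062 + 10868\right) - Q{\left(205 \right)} = \left(-16062 + 10868\right) - - \frac{15}{-1 + 205} = -5194 - - \frac{15}{204} = -5194 - \left(-15\right) \frac{1}{204} = -5194 - - \frac{5}{68} = -5194 + \frac{5}{68} = - \frac{353187}{68}$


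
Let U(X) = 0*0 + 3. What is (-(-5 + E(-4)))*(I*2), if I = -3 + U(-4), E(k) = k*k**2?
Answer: 0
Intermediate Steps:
E(k) = k**3
U(X) = 3 (U(X) = 0 + 3 = 3)
I = 0 (I = -3 + 3 = 0)
(-(-5 + E(-4)))*(I*2) = (-(-5 + (-4)**3))*(0*2) = -(-5 - 64)*0 = -1*(-69)*0 = 69*0 = 0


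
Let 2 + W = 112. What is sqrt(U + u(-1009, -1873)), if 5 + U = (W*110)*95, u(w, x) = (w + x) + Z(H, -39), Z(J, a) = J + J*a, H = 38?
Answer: 3*sqrt(127241) ≈ 1070.1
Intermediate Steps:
W = 110 (W = -2 + 112 = 110)
u(w, x) = -1444 + w + x (u(w, x) = (w + x) + 38*(1 - 39) = (w + x) + 38*(-38) = (w + x) - 1444 = -1444 + w + x)
U = 1149495 (U = -5 + (110*110)*95 = -5 + 12100*95 = -5 + 1149500 = 1149495)
sqrt(U + u(-1009, -1873)) = sqrt(1149495 + (-1444 - 1009 - 1873)) = sqrt(1149495 - 4326) = sqrt(1145169) = 3*sqrt(127241)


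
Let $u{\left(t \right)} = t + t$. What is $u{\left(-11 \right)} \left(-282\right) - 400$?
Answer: $5804$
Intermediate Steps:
$u{\left(t \right)} = 2 t$
$u{\left(-11 \right)} \left(-282\right) - 400 = 2 \left(-11\right) \left(-282\right) - 400 = \left(-22\right) \left(-282\right) - 400 = 6204 - 400 = 5804$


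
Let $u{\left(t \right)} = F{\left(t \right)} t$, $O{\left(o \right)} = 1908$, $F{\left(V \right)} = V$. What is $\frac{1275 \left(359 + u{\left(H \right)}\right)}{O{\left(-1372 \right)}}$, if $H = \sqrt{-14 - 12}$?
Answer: $\frac{47175}{212} \approx 222.52$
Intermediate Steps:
$H = i \sqrt{26}$ ($H = \sqrt{-26} = i \sqrt{26} \approx 5.099 i$)
$u{\left(t \right)} = t^{2}$ ($u{\left(t \right)} = t t = t^{2}$)
$\frac{1275 \left(359 + u{\left(H \right)}\right)}{O{\left(-1372 \right)}} = \frac{1275 \left(359 + \left(i \sqrt{26}\right)^{2}\right)}{1908} = 1275 \left(359 - 26\right) \frac{1}{1908} = 1275 \cdot 333 \cdot \frac{1}{1908} = 424575 \cdot \frac{1}{1908} = \frac{47175}{212}$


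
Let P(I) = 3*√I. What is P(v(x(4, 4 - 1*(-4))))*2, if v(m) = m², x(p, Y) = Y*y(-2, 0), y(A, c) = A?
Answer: 96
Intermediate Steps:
x(p, Y) = -2*Y (x(p, Y) = Y*(-2) = -2*Y)
P(v(x(4, 4 - 1*(-4))))*2 = (3*√((-2*(4 - 1*(-4)))²))*2 = (3*√((-2*(4 + 4))²))*2 = (3*√((-2*8)²))*2 = (3*√((-16)²))*2 = (3*√256)*2 = (3*16)*2 = 48*2 = 96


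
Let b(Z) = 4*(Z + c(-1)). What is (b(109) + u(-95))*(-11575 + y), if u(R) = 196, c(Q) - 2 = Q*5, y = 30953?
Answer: 12014360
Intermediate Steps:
c(Q) = 2 + 5*Q (c(Q) = 2 + Q*5 = 2 + 5*Q)
b(Z) = -12 + 4*Z (b(Z) = 4*(Z + (2 + 5*(-1))) = 4*(Z + (2 - 5)) = 4*(Z - 3) = 4*(-3 + Z) = -12 + 4*Z)
(b(109) + u(-95))*(-11575 + y) = ((-12 + 4*109) + 196)*(-11575 + 30953) = ((-12 + 436) + 196)*19378 = (424 + 196)*19378 = 620*19378 = 12014360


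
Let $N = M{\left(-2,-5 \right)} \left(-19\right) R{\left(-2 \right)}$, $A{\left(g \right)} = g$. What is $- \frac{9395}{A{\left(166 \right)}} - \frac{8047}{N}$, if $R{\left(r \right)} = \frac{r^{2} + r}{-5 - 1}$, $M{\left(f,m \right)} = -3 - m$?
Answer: $- \frac{1091104}{1577} \approx -691.89$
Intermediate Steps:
$R{\left(r \right)} = - \frac{r}{6} - \frac{r^{2}}{6}$ ($R{\left(r \right)} = \frac{r + r^{2}}{-6} = \left(r + r^{2}\right) \left(- \frac{1}{6}\right) = - \frac{r}{6} - \frac{r^{2}}{6}$)
$N = \frac{38}{3}$ ($N = \left(-3 - -5\right) \left(-19\right) \left(\left(- \frac{1}{6}\right) \left(-2\right) \left(1 - 2\right)\right) = \left(-3 + 5\right) \left(-19\right) \left(\left(- \frac{1}{6}\right) \left(-2\right) \left(-1\right)\right) = 2 \left(-19\right) \left(- \frac{1}{3}\right) = \left(-38\right) \left(- \frac{1}{3}\right) = \frac{38}{3} \approx 12.667$)
$- \frac{9395}{A{\left(166 \right)}} - \frac{8047}{N} = - \frac{9395}{166} - \frac{8047}{\frac{38}{3}} = \left(-9395\right) \frac{1}{166} - \frac{24141}{38} = - \frac{9395}{166} - \frac{24141}{38} = - \frac{1091104}{1577}$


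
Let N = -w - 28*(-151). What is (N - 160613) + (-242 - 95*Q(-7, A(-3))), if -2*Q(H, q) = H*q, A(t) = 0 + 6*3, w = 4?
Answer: -162616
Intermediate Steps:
A(t) = 18 (A(t) = 0 + 18 = 18)
N = 4224 (N = -1*4 - 28*(-151) = -4 + 4228 = 4224)
Q(H, q) = -H*q/2
(N - 160613) + (-242 - 95*Q(-7, A(-3))) = (4224 - 160613) + (-242 - (-95)*(-7)*18/2) = -156389 + (-242 - 95*63) = -156389 + (-242 - 5985) = -156389 - 6227 = -162616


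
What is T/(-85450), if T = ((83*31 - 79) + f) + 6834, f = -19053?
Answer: 389/3418 ≈ 0.11381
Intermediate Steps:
T = -9725 (T = ((83*31 - 79) - 19053) + 6834 = ((2573 - 79) - 19053) + 6834 = (2494 - 19053) + 6834 = -16559 + 6834 = -9725)
T/(-85450) = -9725/(-85450) = -9725*(-1/85450) = 389/3418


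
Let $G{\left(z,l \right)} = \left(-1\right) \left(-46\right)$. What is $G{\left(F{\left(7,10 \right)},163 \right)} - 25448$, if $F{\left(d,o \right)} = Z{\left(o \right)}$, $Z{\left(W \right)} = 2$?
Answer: $-25402$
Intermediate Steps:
$F{\left(d,o \right)} = 2$
$G{\left(z,l \right)} = 46$
$G{\left(F{\left(7,10 \right)},163 \right)} - 25448 = 46 - 25448 = -25402$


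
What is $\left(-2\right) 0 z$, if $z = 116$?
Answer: $0$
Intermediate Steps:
$\left(-2\right) 0 z = \left(-2\right) 0 \cdot 116 = 0 \cdot 116 = 0$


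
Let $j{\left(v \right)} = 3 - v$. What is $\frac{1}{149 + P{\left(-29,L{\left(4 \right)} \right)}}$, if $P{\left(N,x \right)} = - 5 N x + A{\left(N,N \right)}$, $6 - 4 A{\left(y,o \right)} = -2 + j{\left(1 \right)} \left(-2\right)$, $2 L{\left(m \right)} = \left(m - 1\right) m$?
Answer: $\frac{1}{1022} \approx 0.00097847$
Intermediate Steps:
$L{\left(m \right)} = \frac{m \left(-1 + m\right)}{2}$ ($L{\left(m \right)} = \frac{\left(m - 1\right) m}{2} = \frac{\left(-1 + m\right) m}{2} = \frac{m \left(-1 + m\right)}{2}$)
$A{\left(y,o \right)} = 3$ ($A{\left(y,o \right)} = \frac{3}{2} - \frac{-2 + \left(3 - 1\right) \left(-2\right)}{4} = \frac{3}{2} - \frac{-2 + 2 \left(-2\right)}{4} = \frac{3}{2} - \frac{-2 - 4}{4} = \frac{3}{2} - - \frac{3}{2} = \frac{3}{2} + \frac{3}{2} = 3$)
$P{\left(N,x \right)} = 3 - 5 N x$ ($P{\left(N,x \right)} = - 5 N x + 3 = 3 - 5 N x$)
$\frac{1}{149 + P{\left(-29,L{\left(4 \right)} \right)}} = \frac{1}{149 - \left(-3 - 145 \cdot \frac{1}{2} \cdot 4 \left(-1 + 4\right)\right)} = \frac{1}{149 - \left(-3 - 145 \cdot \frac{1}{2} \cdot 4 \cdot 3\right)} = \frac{1}{149 - \left(-3 - 870\right)} = \frac{1}{149 + \left(3 + 870\right)} = \frac{1}{149 + 873} = \frac{1}{1022}$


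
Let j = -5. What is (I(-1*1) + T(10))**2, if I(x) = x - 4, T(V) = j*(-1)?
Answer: 0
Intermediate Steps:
T(V) = 5 (T(V) = -5*(-1) = 5)
I(x) = -4 + x
(I(-1*1) + T(10))**2 = ((-4 - 1*1) + 5)**2 = ((-4 - 1) + 5)**2 = (-5 + 5)**2 = 0**2 = 0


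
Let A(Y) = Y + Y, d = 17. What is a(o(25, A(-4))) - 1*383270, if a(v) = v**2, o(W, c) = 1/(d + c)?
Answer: -31044869/81 ≈ -3.8327e+5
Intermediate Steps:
A(Y) = 2*Y
o(W, c) = 1/(17 + c)
a(o(25, A(-4))) - 1*383270 = (1/(17 + 2*(-4)))**2 - 1*383270 = (1/(17 - 8))**2 - 383270 = (1/9)**2 - 383270 = 1/81 - 383270 = -31044869/81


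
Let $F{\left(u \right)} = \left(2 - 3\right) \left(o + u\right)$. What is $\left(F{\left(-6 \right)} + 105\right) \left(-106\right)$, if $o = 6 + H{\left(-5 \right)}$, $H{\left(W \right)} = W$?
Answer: $-11660$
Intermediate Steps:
$o = 1$ ($o = 6 - 5 = 1$)
$F{\left(u \right)} = -1 - u$ ($F{\left(u \right)} = \left(2 - 3\right) \left(1 + u\right) = - (1 + u) = -1 - u$)
$\left(F{\left(-6 \right)} + 105\right) \left(-106\right) = \left(\left(-1 - -6\right) + 105\right) \left(-106\right) = \left(\left(-1 + 6\right) + 105\right) \left(-106\right) = \left(5 + 105\right) \left(-106\right) = 110 \left(-106\right) = -11660$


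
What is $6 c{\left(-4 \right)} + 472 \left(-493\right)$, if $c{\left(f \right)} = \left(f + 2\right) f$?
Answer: $-232648$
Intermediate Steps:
$c{\left(f \right)} = f \left(2 + f\right)$ ($c{\left(f \right)} = \left(2 + f\right) f = f \left(2 + f\right)$)
$6 c{\left(-4 \right)} + 472 \left(-493\right) = 6 \left(- 4 \left(2 - 4\right)\right) + 472 \left(-493\right) = 6 \left(\left(-4\right) \left(-2\right)\right) - 232696 = 6 \cdot 8 - 232696 = 48 - 232696 = -232648$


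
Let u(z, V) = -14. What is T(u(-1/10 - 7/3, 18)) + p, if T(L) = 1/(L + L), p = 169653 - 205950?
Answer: -1016317/28 ≈ -36297.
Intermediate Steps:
p = -36297
T(L) = 1/(2*L)
T(u(-1/10 - 7/3, 18)) + p = (½)/(-14) - 36297 = (½)*(-1/14) - 36297 = -1/28 - 36297 = -1016317/28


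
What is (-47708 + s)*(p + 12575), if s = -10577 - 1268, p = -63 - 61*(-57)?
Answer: -952192917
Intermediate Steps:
p = 3414 (p = -63 + 3477 = 3414)
s = -11845
(-47708 + s)*(p + 12575) = (-47708 - 11845)*(3414 + 12575) = -59553*15989 = -952192917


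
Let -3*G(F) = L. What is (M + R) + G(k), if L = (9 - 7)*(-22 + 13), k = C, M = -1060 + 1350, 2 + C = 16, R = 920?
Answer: 1216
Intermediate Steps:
C = 14 (C = -2 + 16 = 14)
M = 290
k = 14
L = -18 (L = 2*(-9) = -18)
G(F) = 6 (G(F) = -⅓*(-18) = 6)
(M + R) + G(k) = (290 + 920) + 6 = 1210 + 6 = 1216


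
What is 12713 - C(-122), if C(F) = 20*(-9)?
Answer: 12893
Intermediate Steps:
C(F) = -180
12713 - C(-122) = 12713 - 1*(-180) = 12713 + 180 = 12893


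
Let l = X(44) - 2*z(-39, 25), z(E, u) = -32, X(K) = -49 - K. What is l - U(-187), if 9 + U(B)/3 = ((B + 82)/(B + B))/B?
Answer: -139561/69938 ≈ -1.9955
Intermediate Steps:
U(B) = -27 + 3*(82 + B)/(2*B²) (U(B) = -27 + 3*(((B + 82)/(B + B))/B) = -27 + 3*(((82 + B)/((2*B)))/B) = -27 + 3*(((82 + B)*(1/(2*B)))/B) = -27 + 3*(((82 + B)/(2*B))/B) = -27 + 3*((82 + B)/(2*B²)) = -27 + 3*(82 + B)/(2*B²))
l = -29 (l = (-49 - 1*44) - 2*(-32) = (-49 - 44) - 1*(-64) = -93 + 64 = -29)
l - U(-187) = -29 - (-27 + 123/(-187)² + (3/2)/(-187)) = -29 - (-27 + 123*(1/34969) + (3/2)*(-1/187)) = -29 - (-27 + 123/34969 - 3/374) = -29 - 1*(-1888641/69938) = -29 + 1888641/69938 = -139561/69938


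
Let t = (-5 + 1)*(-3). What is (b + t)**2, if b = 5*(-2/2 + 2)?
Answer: 289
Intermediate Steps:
b = 5 (b = 5*(-2*1/2 + 2) = 5*(-1 + 2) = 5*1 = 5)
t = 12 (t = -4*(-3) = 12)
(b + t)**2 = (5 + 12)**2 = 17**2 = 289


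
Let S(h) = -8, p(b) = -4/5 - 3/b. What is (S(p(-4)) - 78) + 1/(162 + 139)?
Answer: -25885/301 ≈ -85.997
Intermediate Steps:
p(b) = -⅘ - 3/b (p(b) = -4*⅕ - 3/b = -⅘ - 3/b)
(S(p(-4)) - 78) + 1/(162 + 139) = (-8 - 78) + 1/(162 + 139) = -86 + 1/301 = -25885/301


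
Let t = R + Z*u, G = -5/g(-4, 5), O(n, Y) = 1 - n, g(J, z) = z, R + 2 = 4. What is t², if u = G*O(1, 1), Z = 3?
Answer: 4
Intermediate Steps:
R = 2 (R = -2 + 4 = 2)
G = -1 (G = -5/5 = -5*⅕ = -1)
u = 0 (u = -(1 - 1*1) = -(1 - 1) = -1*0 = 0)
t = 2 (t = 2 + 3*0 = 2 + 0 = 2)
t² = 2² = 4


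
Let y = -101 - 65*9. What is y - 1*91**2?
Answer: -8967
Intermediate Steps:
y = -686 (y = -101 - 585 = -686)
y - 1*91**2 = -686 - 1*91**2 = -686 - 1*8281 = -686 - 8281 = -8967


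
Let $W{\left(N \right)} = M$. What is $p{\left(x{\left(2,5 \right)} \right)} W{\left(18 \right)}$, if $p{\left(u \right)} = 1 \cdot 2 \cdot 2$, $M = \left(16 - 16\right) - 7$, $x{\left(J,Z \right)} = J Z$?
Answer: $-28$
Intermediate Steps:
$M = -7$ ($M = 0 - 7 = -7$)
$p{\left(u \right)} = 4$ ($p{\left(u \right)} = 2 \cdot 2 = 4$)
$W{\left(N \right)} = -7$
$p{\left(x{\left(2,5 \right)} \right)} W{\left(18 \right)} = 4 \left(-7\right) = -28$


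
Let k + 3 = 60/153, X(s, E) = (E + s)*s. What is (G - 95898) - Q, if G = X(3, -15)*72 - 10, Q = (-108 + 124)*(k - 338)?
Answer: -4745564/51 ≈ -93050.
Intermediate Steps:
X(s, E) = s*(E + s)
k = -133/51 (k = -3 + 60/153 = -3 + 60*(1/153) = -3 + 20/51 = -133/51 ≈ -2.6078)
Q = -277936/51 (Q = (-108 + 124)*(-133/51 - 338) = 16*(-17371/51) = -277936/51 ≈ -5449.7)
G = -2602 (G = (3*(-15 + 3))*72 - 10 = (3*(-12))*72 - 10 = -36*72 - 10 = -2592 - 10 = -2602)
(G - 95898) - Q = (-2602 - 95898) - 1*(-277936/51) = -98500 + 277936/51 = -4745564/51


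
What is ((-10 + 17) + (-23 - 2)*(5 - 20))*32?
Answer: 12224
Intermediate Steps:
((-10 + 17) + (-23 - 2)*(5 - 20))*32 = (7 - 25*(-15))*32 = (7 + 375)*32 = 382*32 = 12224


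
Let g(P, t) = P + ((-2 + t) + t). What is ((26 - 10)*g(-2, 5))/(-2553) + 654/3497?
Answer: 444650/2975947 ≈ 0.14941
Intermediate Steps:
g(P, t) = -2 + P + 2*t (g(P, t) = P + (-2 + 2*t) = -2 + P + 2*t)
((26 - 10)*g(-2, 5))/(-2553) + 654/3497 = ((26 - 10)*(-2 - 2 + 2*5))/(-2553) + 654/3497 = (16*(-2 - 2 + 10))*(-1/2553) + 654*(1/3497) = (16*6)*(-1/2553) + 654/3497 = 96*(-1/2553) + 654/3497 = -32/851 + 654/3497 = 444650/2975947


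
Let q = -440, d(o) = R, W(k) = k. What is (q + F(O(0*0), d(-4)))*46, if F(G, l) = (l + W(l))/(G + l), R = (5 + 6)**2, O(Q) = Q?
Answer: -20148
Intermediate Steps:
R = 121 (R = 11**2 = 121)
d(o) = 121
F(G, l) = 2*l/(G + l) (F(G, l) = (l + l)/(G + l) = (2*l)/(G + l) = 2*l/(G + l))
(q + F(O(0*0), d(-4)))*46 = (-440 + 2*121/(0*0 + 121))*46 = (-440 + 2*121/(0 + 121))*46 = (-440 + 2*121/121)*46 = (-440 + 2*121*(1/121))*46 = (-440 + 2)*46 = -438*46 = -20148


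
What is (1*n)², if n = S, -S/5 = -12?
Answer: 3600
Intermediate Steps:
S = 60 (S = -5*(-12) = 60)
n = 60
(1*n)² = (1*60)² = 60² = 3600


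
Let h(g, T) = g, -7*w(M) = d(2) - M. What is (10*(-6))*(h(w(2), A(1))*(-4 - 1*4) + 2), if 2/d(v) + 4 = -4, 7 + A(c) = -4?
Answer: 240/7 ≈ 34.286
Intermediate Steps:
A(c) = -11 (A(c) = -7 - 4 = -11)
d(v) = -¼ (d(v) = 2/(-4 - 4) = 2/(-8) = 2*(-⅛) = -¼)
w(M) = 1/28 + M/7 (w(M) = -(-¼ - M)/7 = 1/28 + M/7)
(10*(-6))*(h(w(2), A(1))*(-4 - 1*4) + 2) = (10*(-6))*((1/28 + (⅐)*2)*(-4 - 1*4) + 2) = -60*((1/28 + 2/7)*(-4 - 4) + 2) = -60*((9/28)*(-8) + 2) = -60*(-18/7 + 2) = -60*(-4/7) = 240/7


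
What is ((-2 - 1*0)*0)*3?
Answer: 0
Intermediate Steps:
((-2 - 1*0)*0)*3 = ((-2 + 0)*0)*3 = -2*0*3 = 0*3 = 0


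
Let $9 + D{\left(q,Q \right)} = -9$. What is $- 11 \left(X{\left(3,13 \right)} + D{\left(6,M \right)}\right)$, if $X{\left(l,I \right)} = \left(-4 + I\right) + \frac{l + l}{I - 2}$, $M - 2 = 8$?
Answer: $93$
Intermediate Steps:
$M = 10$ ($M = 2 + 8 = 10$)
$D{\left(q,Q \right)} = -18$ ($D{\left(q,Q \right)} = -9 - 9 = -18$)
$X{\left(l,I \right)} = -4 + I + \frac{2 l}{-2 + I}$ ($X{\left(l,I \right)} = \left(-4 + I\right) + \frac{2 l}{-2 + I} = -4 + I + \frac{2 l}{-2 + I}$)
$- 11 \left(X{\left(3,13 \right)} + D{\left(6,M \right)}\right) = - 11 \left(\frac{8 + 13^{2} - 78 + 2 \cdot 3}{-2 + 13} - 18\right) = - 11 \left(\frac{8 + 169 - 78 + 6}{11} - 18\right) = - 11 \left(\frac{1}{11} \cdot 105 - 18\right) = - 11 \left(\frac{105}{11} - 18\right) = \left(-11\right) \left(- \frac{93}{11}\right) = 93$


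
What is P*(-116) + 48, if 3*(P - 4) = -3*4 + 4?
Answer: -320/3 ≈ -106.67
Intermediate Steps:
P = 4/3 (P = 4 + (-3*4 + 4)/3 = 4 + (-12 + 4)/3 = 4 + (1/3)*(-8) = 4 - 8/3 = 4/3 ≈ 1.3333)
P*(-116) + 48 = (4/3)*(-116) + 48 = -464/3 + 48 = -320/3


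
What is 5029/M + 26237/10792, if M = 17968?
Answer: 65712423/24238832 ≈ 2.7110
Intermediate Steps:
5029/M + 26237/10792 = 5029/17968 + 26237/10792 = 65712423/24238832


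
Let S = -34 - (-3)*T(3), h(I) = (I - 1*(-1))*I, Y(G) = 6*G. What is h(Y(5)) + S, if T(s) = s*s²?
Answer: 977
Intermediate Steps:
T(s) = s³
h(I) = I*(1 + I) (h(I) = (I + 1)*I = (1 + I)*I = I*(1 + I))
S = 47 (S = -34 - (-3)*3³ = -34 - (-3)*27 = -34 - 1*(-81) = -34 + 81 = 47)
h(Y(5)) + S = (6*5)*(1 + 6*5) + 47 = 30*(1 + 30) + 47 = 30*31 + 47 = 930 + 47 = 977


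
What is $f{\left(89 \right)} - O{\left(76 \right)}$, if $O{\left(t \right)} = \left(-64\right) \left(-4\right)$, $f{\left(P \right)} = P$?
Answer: $-167$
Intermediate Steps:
$O{\left(t \right)} = 256$
$f{\left(89 \right)} - O{\left(76 \right)} = 89 - 256 = -167$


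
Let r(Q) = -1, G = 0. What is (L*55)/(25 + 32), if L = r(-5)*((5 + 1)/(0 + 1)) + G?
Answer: -110/19 ≈ -5.7895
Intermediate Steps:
L = -6 (L = -(5 + 1)/(0 + 1) + 0 = -6/1 + 0 = -6 + 0 = -6)
(L*55)/(25 + 32) = (-6*55)/(25 + 32) = -330/57 = -330*1/57 = -110/19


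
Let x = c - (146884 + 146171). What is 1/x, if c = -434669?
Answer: -1/727724 ≈ -1.3741e-6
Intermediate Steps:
x = -727724 (x = -434669 - (146884 + 146171) = -434669 - 1*293055 = -434669 - 293055 = -727724)
1/x = 1/(-727724) = -1/727724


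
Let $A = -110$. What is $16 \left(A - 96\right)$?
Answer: $-3296$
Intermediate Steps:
$16 \left(A - 96\right) = 16 \left(-110 - 96\right) = 16 \left(-206\right) = -3296$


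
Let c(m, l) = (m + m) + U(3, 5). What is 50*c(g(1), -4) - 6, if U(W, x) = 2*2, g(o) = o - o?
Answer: 194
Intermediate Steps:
g(o) = 0
U(W, x) = 4
c(m, l) = 4 + 2*m (c(m, l) = (m + m) + 4 = 2*m + 4 = 4 + 2*m)
50*c(g(1), -4) - 6 = 50*(4 + 2*0) - 6 = 50*(4 + 0) - 6 = 50*4 - 6 = 200 - 6 = 194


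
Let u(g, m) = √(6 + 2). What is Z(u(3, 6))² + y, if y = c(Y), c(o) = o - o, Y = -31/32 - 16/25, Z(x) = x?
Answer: 8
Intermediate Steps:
u(g, m) = 2*√2 (u(g, m) = √8 = 2*√2)
Y = -1287/800 (Y = -31*1/32 - 16*1/25 = -31/32 - 16/25 = -1287/800 ≈ -1.6087)
c(o) = 0
y = 0
Z(u(3, 6))² + y = (2*√2)² + 0 = 8 + 0 = 8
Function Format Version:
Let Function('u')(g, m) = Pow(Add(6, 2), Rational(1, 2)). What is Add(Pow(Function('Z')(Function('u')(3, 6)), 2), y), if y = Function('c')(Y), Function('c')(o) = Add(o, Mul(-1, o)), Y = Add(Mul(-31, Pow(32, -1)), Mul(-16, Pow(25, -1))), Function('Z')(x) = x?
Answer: 8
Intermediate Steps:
Function('u')(g, m) = Mul(2, Pow(2, Rational(1, 2))) (Function('u')(g, m) = Pow(8, Rational(1, 2)) = Mul(2, Pow(2, Rational(1, 2))))
Y = Rational(-1287, 800) (Y = Add(Mul(-31, Rational(1, 32)), Mul(-16, Rational(1, 25))) = Add(Rational(-31, 32), Rational(-16, 25)) = Rational(-1287, 800) ≈ -1.6087)
Function('c')(o) = 0
y = 0
Add(Pow(Function('Z')(Function('u')(3, 6)), 2), y) = Add(Pow(Mul(2, Pow(2, Rational(1, 2))), 2), 0) = Add(8, 0) = 8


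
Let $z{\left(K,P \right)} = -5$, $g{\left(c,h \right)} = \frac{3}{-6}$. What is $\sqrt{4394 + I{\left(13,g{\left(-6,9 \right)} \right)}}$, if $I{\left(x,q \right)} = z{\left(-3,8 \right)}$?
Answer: $\sqrt{4389} \approx 66.25$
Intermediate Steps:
$g{\left(c,h \right)} = - \frac{1}{2}$ ($g{\left(c,h \right)} = 3 \left(- \frac{1}{6}\right) = - \frac{1}{2}$)
$I{\left(x,q \right)} = -5$
$\sqrt{4394 + I{\left(13,g{\left(-6,9 \right)} \right)}} = \sqrt{4394 - 5} = \sqrt{4389}$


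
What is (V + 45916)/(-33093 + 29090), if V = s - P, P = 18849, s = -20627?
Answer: -6440/4003 ≈ -1.6088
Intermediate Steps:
V = -39476 (V = -20627 - 1*18849 = -20627 - 18849 = -39476)
(V + 45916)/(-33093 + 29090) = (-39476 + 45916)/(-33093 + 29090) = 6440/(-4003) = 6440*(-1/4003) = -6440/4003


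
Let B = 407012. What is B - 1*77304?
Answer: 329708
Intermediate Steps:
B - 1*77304 = 407012 - 1*77304 = 407012 - 77304 = 329708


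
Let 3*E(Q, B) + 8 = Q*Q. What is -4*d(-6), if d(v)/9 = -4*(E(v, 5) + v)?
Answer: 480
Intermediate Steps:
E(Q, B) = -8/3 + Q**2/3 (E(Q, B) = -8/3 + (Q*Q)/3 = -8/3 + Q**2/3)
d(v) = 96 - 36*v - 12*v**2 (d(v) = 9*(-4*((-8/3 + v**2/3) + v)) = 9*(-4*(-8/3 + v + v**2/3)) = 9*(32/3 - 4*v - 4*v**2/3) = 96 - 36*v - 12*v**2)
-4*d(-6) = -4*(96 - 36*(-6) - 12*(-6)**2) = -4*(96 + 216 - 12*36) = -4*(96 + 216 - 432) = -4*(-120) = 480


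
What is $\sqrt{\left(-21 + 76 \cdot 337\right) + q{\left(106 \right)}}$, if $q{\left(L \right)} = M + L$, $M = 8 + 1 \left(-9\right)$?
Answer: $4 \sqrt{1606} \approx 160.3$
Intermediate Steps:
$M = -1$ ($M = 8 - 9 = -1$)
$q{\left(L \right)} = -1 + L$
$\sqrt{\left(-21 + 76 \cdot 337\right) + q{\left(106 \right)}} = \sqrt{\left(-21 + 76 \cdot 337\right) + \left(-1 + 106\right)} = \sqrt{\left(-21 + 25612\right) + 105} = \sqrt{25591 + 105} = \sqrt{25696} = 4 \sqrt{1606}$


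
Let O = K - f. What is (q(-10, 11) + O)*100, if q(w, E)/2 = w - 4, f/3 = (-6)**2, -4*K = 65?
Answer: -15225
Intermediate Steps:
K = -65/4 (K = -1/4*65 = -65/4 ≈ -16.250)
f = 108 (f = 3*(-6)**2 = 3*36 = 108)
q(w, E) = -8 + 2*w (q(w, E) = 2*(w - 4) = 2*(-4 + w) = -8 + 2*w)
O = -497/4 (O = -65/4 - 1*108 = -65/4 - 108 = -497/4 ≈ -124.25)
(q(-10, 11) + O)*100 = ((-8 + 2*(-10)) - 497/4)*100 = ((-8 - 20) - 497/4)*100 = (-28 - 497/4)*100 = -609/4*100 = -15225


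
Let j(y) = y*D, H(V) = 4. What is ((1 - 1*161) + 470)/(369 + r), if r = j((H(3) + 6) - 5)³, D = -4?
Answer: -310/7631 ≈ -0.040624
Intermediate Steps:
j(y) = -4*y (j(y) = y*(-4) = -4*y)
r = -8000 (r = (-4*((4 + 6) - 5))³ = (-4*(10 - 5))³ = (-4*5)³ = (-20)³ = -8000)
((1 - 1*161) + 470)/(369 + r) = ((1 - 1*161) + 470)/(369 - 8000) = ((1 - 161) + 470)/(-7631) = (-160 + 470)*(-1/7631) = 310*(-1/7631) = -310/7631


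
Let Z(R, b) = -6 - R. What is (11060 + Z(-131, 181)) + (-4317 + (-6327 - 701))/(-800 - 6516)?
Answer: 81840805/7316 ≈ 11187.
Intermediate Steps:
(11060 + Z(-131, 181)) + (-4317 + (-6327 - 701))/(-800 - 6516) = (11060 + (-6 - 1*(-131))) + (-4317 + (-6327 - 701))/(-800 - 6516) = (11060 + (-6 + 131)) + (-4317 - 7028)/(-7316) = (11060 + 125) - 11345*(-1/7316) = 11185 + 11345/7316 = 81840805/7316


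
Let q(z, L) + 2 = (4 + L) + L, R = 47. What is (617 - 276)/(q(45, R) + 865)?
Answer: 11/31 ≈ 0.35484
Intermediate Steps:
q(z, L) = 2 + 2*L (q(z, L) = -2 + ((4 + L) + L) = -2 + (4 + 2*L) = 2 + 2*L)
(617 - 276)/(q(45, R) + 865) = (617 - 276)/((2 + 2*47) + 865) = 341/((2 + 94) + 865) = 341/(96 + 865) = 341/961 = 341*(1/961) = 11/31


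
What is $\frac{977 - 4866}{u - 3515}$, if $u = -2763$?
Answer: $\frac{3889}{6278} \approx 0.61946$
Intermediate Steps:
$\frac{977 - 4866}{u - 3515} = \frac{977 - 4866}{-2763 - 3515} = - \frac{3889}{-6278} = \left(-3889\right) \left(- \frac{1}{6278}\right) = \frac{3889}{6278}$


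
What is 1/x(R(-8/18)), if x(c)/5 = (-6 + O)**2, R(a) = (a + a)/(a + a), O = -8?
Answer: 1/980 ≈ 0.0010204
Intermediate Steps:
R(a) = 1 (R(a) = (2*a)/((2*a)) = (2*a)*(1/(2*a)) = 1)
x(c) = 980 (x(c) = 5*(-6 - 8)**2 = 5*(-14)**2 = 5*196 = 980)
1/x(R(-8/18)) = 1/980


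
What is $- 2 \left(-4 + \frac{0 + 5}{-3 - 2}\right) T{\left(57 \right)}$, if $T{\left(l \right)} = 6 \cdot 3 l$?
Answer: $10260$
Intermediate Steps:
$T{\left(l \right)} = 18 l$
$- 2 \left(-4 + \frac{0 + 5}{-3 - 2}\right) T{\left(57 \right)} = - 2 \left(-4 + \frac{0 + 5}{-3 - 2}\right) 18 \cdot 57 = - 2 \left(-4 + \frac{5}{-5}\right) 1026 = - 2 \left(-4 + 5 \left(- \frac{1}{5}\right)\right) 1026 = - 2 \left(-4 - 1\right) 1026 = \left(-2\right) \left(-5\right) 1026 = 10 \cdot 1026 = 10260$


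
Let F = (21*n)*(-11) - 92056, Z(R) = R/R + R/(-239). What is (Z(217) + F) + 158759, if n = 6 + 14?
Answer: 14837859/239 ≈ 62083.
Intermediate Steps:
n = 20
Z(R) = 1 - R/239 (Z(R) = 1 + R*(-1/239) = 1 - R/239)
F = -96676 (F = (21*20)*(-11) - 92056 = 420*(-11) - 92056 = -4620 - 92056 = -96676)
(Z(217) + F) + 158759 = ((1 - 1/239*217) - 96676) + 158759 = ((1 - 217/239) - 96676) + 158759 = (22/239 - 96676) + 158759 = -23105542/239 + 158759 = 14837859/239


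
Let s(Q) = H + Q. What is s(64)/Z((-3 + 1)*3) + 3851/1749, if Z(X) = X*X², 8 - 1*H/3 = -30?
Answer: 86749/62964 ≈ 1.3778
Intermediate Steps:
H = 114 (H = 24 - 3*(-30) = 24 + 90 = 114)
Z(X) = X³
s(Q) = 114 + Q
s(64)/Z((-3 + 1)*3) + 3851/1749 = (114 + 64)/(((-3 + 1)*3)³) + 3851/1749 = 178/((-2*3)³) + 3851*(1/1749) = 178/((-6)³) + 3851/1749 = 178/(-216) + 3851/1749 = 178*(-1/216) + 3851/1749 = -89/108 + 3851/1749 = 86749/62964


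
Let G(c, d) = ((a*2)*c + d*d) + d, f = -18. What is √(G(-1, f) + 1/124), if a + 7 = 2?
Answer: √1214735/62 ≈ 17.777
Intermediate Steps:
a = -5 (a = -7 + 2 = -5)
G(c, d) = d + d² - 10*c (G(c, d) = ((-5*2)*c + d*d) + d = (-10*c + d²) + d = (d² - 10*c) + d = d + d² - 10*c)
√(G(-1, f) + 1/124) = √((-18 + (-18)² - 10*(-1)) + 1/124) = √((-18 + 324 + 10) + 1/124) = √(316 + 1/124) = √(39185/124) = √1214735/62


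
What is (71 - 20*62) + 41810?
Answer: 40641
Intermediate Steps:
(71 - 20*62) + 41810 = (71 - 1240) + 41810 = -1169 + 41810 = 40641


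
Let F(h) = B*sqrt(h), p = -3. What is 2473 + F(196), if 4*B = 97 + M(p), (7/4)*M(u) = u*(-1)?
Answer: 5637/2 ≈ 2818.5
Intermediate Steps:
M(u) = -4*u/7 (M(u) = 4*(u*(-1))/7 = 4*(-u)/7 = -4*u/7)
B = 691/28 (B = (97 - 4/7*(-3))/4 = (97 + 12/7)/4 = (1/4)*(691/7) = 691/28 ≈ 24.679)
F(h) = 691*sqrt(h)/28
2473 + F(196) = 2473 + 691*sqrt(196)/28 = 2473 + (691/28)*14 = 2473 + 691/2 = 5637/2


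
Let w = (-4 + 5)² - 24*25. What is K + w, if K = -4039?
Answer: -4638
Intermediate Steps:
w = -599 (w = 1² - 600 = 1 - 600 = -599)
K + w = -4039 - 599 = -4638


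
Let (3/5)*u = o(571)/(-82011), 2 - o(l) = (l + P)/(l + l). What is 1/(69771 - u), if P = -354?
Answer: 93656562/6534511990747 ≈ 1.4333e-5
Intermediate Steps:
o(l) = 2 - (-354 + l)/(2*l) (o(l) = 2 - (l - 354)/(l + l) = 2 - (-354 + l)/(2*l))
u = -3445/93656562 (u = 5*((3/2 + 177/571)/(-82011))/3 = 5*((3/2 + 177*(1/571))*(-1/82011))/3 = 5*((3/2 + 177/571)*(-1/82011))/3 = 5*((2067/1142)*(-1/82011))/3 = (5/3)*(-689/31218854) = -3445/93656562 ≈ -3.6783e-5)
1/(69771 - u) = 1/(69771 - 1*(-3445/93656562)) = 1/(69771 + 3445/93656562) = 1/(6534511990747/93656562) = 93656562/6534511990747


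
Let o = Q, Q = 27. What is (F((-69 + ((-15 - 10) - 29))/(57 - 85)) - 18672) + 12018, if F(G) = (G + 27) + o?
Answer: -184677/28 ≈ -6595.6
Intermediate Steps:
o = 27
F(G) = 54 + G (F(G) = (G + 27) + 27 = (27 + G) + 27 = 54 + G)
(F((-69 + ((-15 - 10) - 29))/(57 - 85)) - 18672) + 12018 = ((54 + (-69 + ((-15 - 10) - 29))/(57 - 85)) - 18672) + 12018 = ((54 + (-69 + (-25 - 29))/(-28)) - 18672) + 12018 = ((54 + (-69 - 54)*(-1/28)) - 18672) + 12018 = ((54 - 123*(-1/28)) - 18672) + 12018 = ((54 + 123/28) - 18672) + 12018 = (1635/28 - 18672) + 12018 = -521181/28 + 12018 = -184677/28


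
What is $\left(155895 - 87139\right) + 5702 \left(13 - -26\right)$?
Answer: $291134$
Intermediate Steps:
$\left(155895 - 87139\right) + 5702 \left(13 - -26\right) = 68756 + 5702 \left(13 + 26\right) = 68756 + 5702 \cdot 39 = 68756 + 222378 = 291134$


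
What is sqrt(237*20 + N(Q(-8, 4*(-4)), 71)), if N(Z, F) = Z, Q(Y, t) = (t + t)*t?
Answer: 2*sqrt(1313) ≈ 72.471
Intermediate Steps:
Q(Y, t) = 2*t**2 (Q(Y, t) = (2*t)*t = 2*t**2)
sqrt(237*20 + N(Q(-8, 4*(-4)), 71)) = sqrt(237*20 + 2*(4*(-4))**2) = sqrt(4740 + 2*(-16)**2) = sqrt(4740 + 2*256) = sqrt(4740 + 512) = sqrt(5252) = 2*sqrt(1313)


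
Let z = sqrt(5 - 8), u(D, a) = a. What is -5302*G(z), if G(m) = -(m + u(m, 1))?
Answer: 5302 + 5302*I*sqrt(3) ≈ 5302.0 + 9183.3*I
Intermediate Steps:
z = I*sqrt(3) (z = sqrt(-3) = I*sqrt(3) ≈ 1.732*I)
G(m) = -1 - m (G(m) = -(m + 1) = -(1 + m) = -1 - m)
-5302*G(z) = -5302*(-1 - I*sqrt(3)) = 5302 + 5302*I*sqrt(3)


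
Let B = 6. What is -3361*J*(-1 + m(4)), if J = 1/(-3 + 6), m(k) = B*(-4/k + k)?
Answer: -57137/3 ≈ -19046.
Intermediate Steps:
m(k) = -24/k + 6*k (m(k) = 6*(-4/k + k) = 6*(k - 4/k) = -24/k + 6*k)
J = ⅓ (J = 1/3 = ⅓ ≈ 0.33333)
-3361*J*(-1 + m(4)) = -3361*(-1 + (-24/4 + 6*4))/3 = -3361*(-1 + (-24*¼ + 24))/3 = -3361*(-1 + (-6 + 24))/3 = -3361*(-1 + 18)/3 = -3361*17/3 = -57137/3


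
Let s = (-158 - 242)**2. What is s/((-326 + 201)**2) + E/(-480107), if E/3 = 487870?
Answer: 86317142/12002675 ≈ 7.1915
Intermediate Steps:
E = 1463610 (E = 3*487870 = 1463610)
s = 160000 (s = (-400)**2 = 160000)
s/((-326 + 201)**2) + E/(-480107) = 160000/((-326 + 201)**2) + 1463610/(-480107) = 160000/((-125)**2) + 1463610*(-1/480107) = 160000/15625 - 1463610/480107 = 160000*(1/15625) - 1463610/480107 = 256/25 - 1463610/480107 = 86317142/12002675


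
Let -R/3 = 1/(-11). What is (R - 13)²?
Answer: 19600/121 ≈ 161.98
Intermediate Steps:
R = 3/11 (R = -3/(-11) = -3*(-1/11) = 3/11 ≈ 0.27273)
(R - 13)² = (3/11 - 13)² = (-140/11)² = 19600/121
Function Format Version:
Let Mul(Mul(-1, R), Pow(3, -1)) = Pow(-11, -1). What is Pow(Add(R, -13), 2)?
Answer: Rational(19600, 121) ≈ 161.98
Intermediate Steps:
R = Rational(3, 11) (R = Mul(-3, Pow(-11, -1)) = Mul(-3, Rational(-1, 11)) = Rational(3, 11) ≈ 0.27273)
Pow(Add(R, -13), 2) = Pow(Add(Rational(3, 11), -13), 2) = Pow(Rational(-140, 11), 2) = Rational(19600, 121)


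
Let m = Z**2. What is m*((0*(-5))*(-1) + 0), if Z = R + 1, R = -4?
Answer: 0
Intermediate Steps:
Z = -3 (Z = -4 + 1 = -3)
m = 9 (m = (-3)**2 = 9)
m*((0*(-5))*(-1) + 0) = 9*((0*(-5))*(-1) + 0) = 9*(0*(-1) + 0) = 9*(0 + 0) = 9*0 = 0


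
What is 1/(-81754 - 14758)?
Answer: -1/96512 ≈ -1.0361e-5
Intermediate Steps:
1/(-81754 - 14758) = 1/(-96512) = -1/96512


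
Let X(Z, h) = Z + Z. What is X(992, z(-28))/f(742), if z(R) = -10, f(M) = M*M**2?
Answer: 248/51064811 ≈ 4.8566e-6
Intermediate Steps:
f(M) = M**3
X(Z, h) = 2*Z
X(992, z(-28))/f(742) = (2*992)/(742**3) = 1984/408518488 = 1984*(1/408518488) = 248/51064811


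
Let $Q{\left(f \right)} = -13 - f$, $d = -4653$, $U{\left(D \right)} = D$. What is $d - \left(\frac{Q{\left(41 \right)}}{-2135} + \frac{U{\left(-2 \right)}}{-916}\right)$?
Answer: $- \frac{4549869857}{977830} \approx -4653.0$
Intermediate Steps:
$d - \left(\frac{Q{\left(41 \right)}}{-2135} + \frac{U{\left(-2 \right)}}{-916}\right) = -4653 - \left(\frac{-13 - 41}{-2135} - \frac{2}{-916}\right) = -4653 - \left(\left(-13 - 41\right) \left(- \frac{1}{2135}\right) - - \frac{1}{458}\right) = -4653 - \left(\left(-54\right) \left(- \frac{1}{2135}\right) + \frac{1}{458}\right) = -4653 - \left(\frac{54}{2135} + \frac{1}{458}\right) = -4653 - \frac{26867}{977830} = - \frac{4549869857}{977830}$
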